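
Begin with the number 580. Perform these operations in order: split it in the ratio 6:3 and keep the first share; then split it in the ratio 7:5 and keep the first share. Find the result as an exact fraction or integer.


Start with 580.
Step 1: Split 6:3, first share = 580 * 6/9 = 1160/3
Step 2: Split 7:5, first share = 1160/3 * 7/12 = 2030/9
Final result = 2030/9

2030/9


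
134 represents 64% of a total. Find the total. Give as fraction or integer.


Given: 134 is 64% of the whole
Set up: 134 = 64/100 * whole
whole = 134 * 100 / 64
whole = 13400 / 64
whole = 1675/8

1675/8


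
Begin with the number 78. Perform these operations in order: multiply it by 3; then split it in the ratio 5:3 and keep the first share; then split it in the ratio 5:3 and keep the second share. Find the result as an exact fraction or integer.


Start with 78.
Step 1: Multiply by 3: 78 * 3 = 234
Step 2: Split 5:3, first share = 234 * 5/8 = 585/4
Step 3: Split 5:3, second share = 585/4 * 3/8 = 1755/32
Final result = 1755/32

1755/32


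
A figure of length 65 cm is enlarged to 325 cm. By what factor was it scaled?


Original length = 65 cm
Scaled length = 325 cm
Scale factor = 325 / 65
= 5

5


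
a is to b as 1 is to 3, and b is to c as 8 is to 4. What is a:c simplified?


Given a:b = 1:3 and b:c = 8:4
Make b consistent. Multiply first ratio by 8: a:b = 8:24
Multiply second ratio by 3: b:c = 24:12
Now b = 24 in both, so a:b:c = 8:24:12
Therefore a:c = 8:12
Simplify by GCD: a:c = 2:3

2:3


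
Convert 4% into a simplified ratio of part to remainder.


Part = 4%, Remainder = 96%
Ratio = 4:96
GCD(4, 96) = 4
Simplify: 1:24 = 1:24

1:24


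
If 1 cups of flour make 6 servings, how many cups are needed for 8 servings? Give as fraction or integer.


Original: 1 cups for 6 servings
Target servings = 8
Scaling factor = 8/6
New amount = 1 * 8/6
= 8/6
= 4/3 cups

4/3


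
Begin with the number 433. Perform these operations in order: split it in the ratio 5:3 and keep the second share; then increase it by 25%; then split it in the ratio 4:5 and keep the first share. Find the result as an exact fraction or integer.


Start with 433.
Step 1: Split 5:3, second share = 433 * 3/8 = 1299/8
Step 2: Increase by 25%: 1299/8 * 125/100 = 6495/32
Step 3: Split 4:5, first share = 6495/32 * 4/9 = 2165/24
Final result = 2165/24

2165/24


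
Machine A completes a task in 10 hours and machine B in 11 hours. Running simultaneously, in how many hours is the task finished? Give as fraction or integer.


Rate of A = 1/10 job per hour
Rate of B = 1/11 job per hour
Combined rate = 1/10 + 1/11
Find common denominator: (11 + 10)/(10*11) = 21/110
Combined rate = 21/110 job per hour
Time together = 1 / (21/110) = 110/21 hours

110/21


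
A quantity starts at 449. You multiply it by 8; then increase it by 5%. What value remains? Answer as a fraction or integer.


Start with 449.
Step 1: Multiply by 8: 449 * 8 = 3592
Step 2: Increase by 5%: 3592 * 105/100 = 18858/5
Final result = 18858/5

18858/5


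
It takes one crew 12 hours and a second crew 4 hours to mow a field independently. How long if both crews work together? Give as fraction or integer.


Rate of A = 1/12 job per hour
Rate of B = 1/4 job per hour
Combined rate = 1/12 + 1/4
Find common denominator: (4 + 12)/(12*4) = 16/48
Combined rate = 1/3 job per hour
Time together = 1 / (1/3) = 3 hours

3


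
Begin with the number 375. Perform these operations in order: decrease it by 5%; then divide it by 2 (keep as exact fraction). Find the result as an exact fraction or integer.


Start with 375.
Step 1: Decrease by 5%: 375 * 95/100 = 1425/4
Step 2: Divide by 2: 1425/4 / 2 = 1425/8
Final result = 1425/8

1425/8


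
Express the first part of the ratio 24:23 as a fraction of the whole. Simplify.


Total parts = 24 + 23 = 47
First part fraction = 24/47
Simplify: 24/47 = 24/47

24/47


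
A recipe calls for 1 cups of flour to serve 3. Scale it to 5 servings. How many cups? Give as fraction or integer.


Original: 1 cups for 3 servings
Target servings = 5
Scaling factor = 5/3
New amount = 1 * 5/3
= 5/3
= 5/3 cups

5/3


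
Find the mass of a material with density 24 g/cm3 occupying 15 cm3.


Using mass = density * volume
Density = 24 g/cm3
Volume = 15 cm3
Mass = 24 * 15
= 360 g

360


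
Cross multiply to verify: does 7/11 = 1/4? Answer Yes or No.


Cross multiply to check 7/11 = 1/4
Left cross product: 7 * 4 = 28
Right cross product: 11 * 1 = 11
28 != 11
Not equal, so proportions differ => No

No


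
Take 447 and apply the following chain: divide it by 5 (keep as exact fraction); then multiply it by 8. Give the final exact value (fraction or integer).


Start with 447.
Step 1: Divide by 5: 447 / 5 = 447/5
Step 2: Multiply by 8: 447/5 * 8 = 3576/5
Final result = 3576/5

3576/5


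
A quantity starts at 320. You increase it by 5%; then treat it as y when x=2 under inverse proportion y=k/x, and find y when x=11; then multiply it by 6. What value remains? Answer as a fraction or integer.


Start with 320.
Step 1: Increase by 5%: 320 * 105/100 = 336
Step 2: Inverse prop: k = (336)*2; new y = k/11 = 336*2/11 = 672/11
Step 3: Multiply by 6: 672/11 * 6 = 4032/11
Final result = 4032/11

4032/11


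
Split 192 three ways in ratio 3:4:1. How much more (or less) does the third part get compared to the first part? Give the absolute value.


Total parts = 3 + 4 + 1 = 8
Value per part = 192 / 8 = 24
Shares: 3*24=72, 4*24=96, 1*24=24
Third share = 24, first share = 72
Difference = |24 - 72| = 48

48


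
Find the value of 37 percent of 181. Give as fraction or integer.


Compute 37% of 181
Convert percentage: 37% = 37/100
Multiply: 181 * 37/100
= 6697/100
= 6697/100

6697/100


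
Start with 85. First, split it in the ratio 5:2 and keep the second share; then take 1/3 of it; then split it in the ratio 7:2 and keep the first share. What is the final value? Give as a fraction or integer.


Start with 85.
Step 1: Split 5:2, second share = 85 * 2/7 = 170/7
Step 2: Take 1/3: 170/7 * 1/3 = 170/21
Step 3: Split 7:2, first share = 170/21 * 7/9 = 170/27
Final result = 170/27

170/27


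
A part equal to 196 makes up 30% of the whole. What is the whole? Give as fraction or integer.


Given: 196 is 30% of the whole
Set up: 196 = 30/100 * whole
whole = 196 * 100 / 30
whole = 19600 / 30
whole = 1960/3

1960/3


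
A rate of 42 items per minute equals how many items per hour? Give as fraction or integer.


Converting from per minute to per hour
Rate = 42 items per minute
Multiply by 60: 42 * 60
= 2520 items per hour

2520


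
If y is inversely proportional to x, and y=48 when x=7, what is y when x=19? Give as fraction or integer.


Inverse proportion: y = k/x
Find k: k = 7 * 48 = 336
Compute y at x=19: y = 336/19
y = 336/19

336/19


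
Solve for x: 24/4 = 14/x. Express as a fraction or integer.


Setting up: 24/4 = 14/x
Cross multiply: 24 * x = 4 * 14
24x = 56
x = 56/24
x = 7/3

7/3


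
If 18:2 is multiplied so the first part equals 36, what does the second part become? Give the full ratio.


Original ratio: 18:2
First term target: 36
Scale factor = 36 / 18 = 2
Multiply second term: 2 * 2 = 4
Equivalent ratio = 36:4

36:4


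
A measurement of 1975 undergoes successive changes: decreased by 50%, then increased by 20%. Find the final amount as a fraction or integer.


Start: 1975
Step 1: decrease by 50% => multiply by 50/100
  1975 * 50/100 = 1975/2
Step 2: increase by 20% => multiply by 120/100
  1975/2 * 120/100 = 1185
Final value = 1185

1185


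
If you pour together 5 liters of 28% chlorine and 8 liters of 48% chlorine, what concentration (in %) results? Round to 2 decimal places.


Solute in mixture 1 = 28% of 5 L = 5*28/100 = 7/5 L
Solute in mixture 2 = 48% of 8 L = 8*48/100 = 96/25 L
Total solute = 7/5 + 96/25 = 131/25 L
Total volume = 5 + 8 = 13 L
Final concentration = 131/25/13 * 100 = 40.31%

40.31


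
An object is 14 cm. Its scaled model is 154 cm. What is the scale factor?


Original length = 14 cm
Scaled length = 154 cm
Scale factor = 154 / 14
= 11

11


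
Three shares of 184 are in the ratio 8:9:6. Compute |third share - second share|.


Total parts = 8 + 9 + 6 = 23
Value per part = 184 / 23 = 8
Shares: 8*8=64, 9*8=72, 6*8=48
Third share = 48, second share = 72
Difference = |48 - 72| = 24

24


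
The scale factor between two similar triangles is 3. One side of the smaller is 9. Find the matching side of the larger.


Similar triangles have proportional sides
Scale factor = 3
Smaller side = 9
Corresponding larger side = 9 * 3
= 27

27


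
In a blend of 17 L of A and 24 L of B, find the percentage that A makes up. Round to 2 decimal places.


Volume of A = 17 L
Volume of B = 24 L
Total volume = 17 + 24 = 41 L
Percentage of A = (17/41) * 100
= 41.46%

41.46


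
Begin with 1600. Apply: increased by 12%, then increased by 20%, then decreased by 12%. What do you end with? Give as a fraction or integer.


Start: 1600
Step 1: increase by 12% => multiply by 112/100
  1600 * 112/100 = 1792
Step 2: increase by 20% => multiply by 120/100
  1792 * 120/100 = 10752/5
Step 3: decrease by 12% => multiply by 88/100
  10752/5 * 88/100 = 236544/125
Final value = 236544/125

236544/125


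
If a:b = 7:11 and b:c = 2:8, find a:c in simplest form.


Given a:b = 7:11 and b:c = 2:8
Make b consistent. Multiply first ratio by 2: a:b = 14:22
Multiply second ratio by 11: b:c = 22:88
Now b = 22 in both, so a:b:c = 14:22:88
Therefore a:c = 14:88
Simplify by GCD: a:c = 7:44

7:44


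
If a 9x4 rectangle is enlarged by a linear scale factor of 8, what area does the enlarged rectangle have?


Original dimensions: 9 x 4
Enlargement factor = 8
New width = 9 * 8 = 72
New height = 4 * 8 = 32
New area = 72 * 32 = 2304

2304


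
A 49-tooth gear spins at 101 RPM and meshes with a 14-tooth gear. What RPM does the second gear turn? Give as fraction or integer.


Gear ratio: teeth_A * RPM_A = teeth_B * RPM_B
49 * 101 = 14 * RPM_B
4949 = 14 * RPM_B
RPM_B = 4949 / 14
RPM_B = 707/2

707/2


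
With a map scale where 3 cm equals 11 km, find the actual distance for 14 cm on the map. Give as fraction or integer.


Map scale: 3 cm = 11 km
Measured distance on map = 14 cm
Set up proportion: 14 * 11 / 3
= 154 / 3
= 154/3 km

154/3


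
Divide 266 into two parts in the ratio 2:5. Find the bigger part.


Total parts = 2 + 5 = 7
Value per part = 266 / 7 = 38
First share = 2 * 38 = 76
Second share = 5 * 38 = 190
Larger share = 190

190


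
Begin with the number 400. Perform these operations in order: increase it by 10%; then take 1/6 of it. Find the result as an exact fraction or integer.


Start with 400.
Step 1: Increase by 10%: 400 * 110/100 = 440
Step 2: Take 1/6: 440 * 1/6 = 220/3
Final result = 220/3

220/3


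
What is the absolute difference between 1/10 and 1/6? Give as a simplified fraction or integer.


Simplify: 1/10 = 1/10 and 1/6 = 1/6
Find common denominator: LCD = 30
Convert: 3/30 and 5/30
Difference = |3 - 5|/30 = 2/30
Simplified = 1/15

1/15


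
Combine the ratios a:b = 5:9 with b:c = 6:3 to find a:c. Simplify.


Given a:b = 5:9 and b:c = 6:3
Make b consistent. Multiply first ratio by 6: a:b = 30:54
Multiply second ratio by 9: b:c = 54:27
Now b = 54 in both, so a:b:c = 30:54:27
Therefore a:c = 30:27
Simplify by GCD: a:c = 10:9

10:9


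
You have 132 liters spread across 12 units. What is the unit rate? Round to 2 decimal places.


Total liters = 132
Number of units = 12
Unit rate = 132 / 12
= 11 liters per unit

11


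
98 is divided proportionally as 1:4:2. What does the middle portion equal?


Ratio = 1:4:2
Total parts = 1 + 4 + 2 = 7
Value per part = 98 / 7 = 14
First share = 1 * 14 = 14
Middle share = 4 * 14 = 56
Third share = 2 * 14 = 28

56


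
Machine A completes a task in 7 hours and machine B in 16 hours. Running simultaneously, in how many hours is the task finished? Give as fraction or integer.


Rate of A = 1/7 job per hour
Rate of B = 1/16 job per hour
Combined rate = 1/7 + 1/16
Find common denominator: (16 + 7)/(7*16) = 23/112
Combined rate = 23/112 job per hour
Time together = 1 / (23/112) = 112/23 hours

112/23


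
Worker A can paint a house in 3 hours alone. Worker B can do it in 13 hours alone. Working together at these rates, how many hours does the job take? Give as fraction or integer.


Rate of A = 1/3 job per hour
Rate of B = 1/13 job per hour
Combined rate = 1/3 + 1/13
Find common denominator: (13 + 3)/(3*13) = 16/39
Combined rate = 16/39 job per hour
Time together = 1 / (16/39) = 39/16 hours

39/16


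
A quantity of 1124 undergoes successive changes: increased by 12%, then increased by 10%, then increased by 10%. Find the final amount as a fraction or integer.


Start: 1124
Step 1: increase by 12% => multiply by 112/100
  1124 * 112/100 = 31472/25
Step 2: increase by 10% => multiply by 110/100
  31472/25 * 110/100 = 173096/125
Step 3: increase by 10% => multiply by 110/100
  173096/125 * 110/100 = 952028/625
Final value = 952028/625

952028/625


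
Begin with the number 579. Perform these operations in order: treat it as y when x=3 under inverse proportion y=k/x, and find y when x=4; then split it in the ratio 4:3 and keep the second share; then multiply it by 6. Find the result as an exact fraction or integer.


Start with 579.
Step 1: Inverse prop: k = (579)*3; new y = k/4 = 579*3/4 = 1737/4
Step 2: Split 4:3, second share = 1737/4 * 3/7 = 5211/28
Step 3: Multiply by 6: 5211/28 * 6 = 15633/14
Final result = 15633/14

15633/14


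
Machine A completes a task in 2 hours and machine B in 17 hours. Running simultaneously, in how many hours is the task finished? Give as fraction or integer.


Rate of A = 1/2 job per hour
Rate of B = 1/17 job per hour
Combined rate = 1/2 + 1/17
Find common denominator: (17 + 2)/(2*17) = 19/34
Combined rate = 19/34 job per hour
Time together = 1 / (19/34) = 34/19 hours

34/19


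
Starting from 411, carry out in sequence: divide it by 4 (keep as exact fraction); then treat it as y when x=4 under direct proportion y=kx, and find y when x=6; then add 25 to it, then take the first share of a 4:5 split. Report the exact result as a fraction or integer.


Start with 411.
Step 1: Divide by 4: 411 / 4 = 411/4
Step 2: Direct prop: k = (411/4)/4; new y = k*6 = 411/4*6/4 = 1233/8
Step 3: Add 25: 1233/8+25=1433/8; split 4:5 first = 1433/8*4/9 = 1433/18
Final result = 1433/18

1433/18


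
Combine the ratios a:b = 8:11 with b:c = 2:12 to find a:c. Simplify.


Given a:b = 8:11 and b:c = 2:12
Make b consistent. Multiply first ratio by 2: a:b = 16:22
Multiply second ratio by 11: b:c = 22:132
Now b = 22 in both, so a:b:c = 16:22:132
Therefore a:c = 16:132
Simplify by GCD: a:c = 4:33

4:33


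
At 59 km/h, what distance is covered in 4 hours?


Using distance = speed * time
Speed = 59 km/h
Time = 4 hours
Distance = 59 * 4
= 236 km

236


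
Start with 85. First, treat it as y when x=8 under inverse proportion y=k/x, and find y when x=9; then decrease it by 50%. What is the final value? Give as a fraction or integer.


Start with 85.
Step 1: Inverse prop: k = (85)*8; new y = k/9 = 85*8/9 = 680/9
Step 2: Decrease by 50%: 680/9 * 50/100 = 340/9
Final result = 340/9

340/9


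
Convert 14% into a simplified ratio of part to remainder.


Part = 14%, Remainder = 86%
Ratio = 14:86
GCD(14, 86) = 2
Simplify: 7:43 = 7:43

7:43


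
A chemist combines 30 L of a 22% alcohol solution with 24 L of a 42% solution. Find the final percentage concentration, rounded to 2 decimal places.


Solute in mixture 1 = 22% of 30 L = 30*22/100 = 33/5 L
Solute in mixture 2 = 42% of 24 L = 24*42/100 = 252/25 L
Total solute = 33/5 + 252/25 = 417/25 L
Total volume = 30 + 24 = 54 L
Final concentration = 417/25/54 * 100 = 30.89%

30.89


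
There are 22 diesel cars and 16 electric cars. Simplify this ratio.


Find GCD(22, 16)
GCD = 2
Divide both by 2: 22/2 = 11, 16/2 = 8
Simplified ratio = 11:8

11:8


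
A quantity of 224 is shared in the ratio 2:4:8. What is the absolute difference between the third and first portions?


Total parts = 2 + 4 + 8 = 14
Value per part = 224 / 14 = 16
Shares: 2*16=32, 4*16=64, 8*16=128
Third share = 128, first share = 32
Difference = |128 - 32| = 96

96


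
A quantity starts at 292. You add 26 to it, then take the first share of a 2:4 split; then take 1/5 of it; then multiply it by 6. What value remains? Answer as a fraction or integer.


Start with 292.
Step 1: Add 26: 292+26=318; split 2:4 first = 318*2/6 = 106
Step 2: Take 1/5: 106 * 1/5 = 106/5
Step 3: Multiply by 6: 106/5 * 6 = 636/5
Final result = 636/5

636/5


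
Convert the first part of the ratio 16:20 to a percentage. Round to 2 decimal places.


Total parts = 16 + 20 = 36
First part fraction = 16/36
Percentage = (16/36) * 100
= 0.444444 * 100
= 44.44%

44.44


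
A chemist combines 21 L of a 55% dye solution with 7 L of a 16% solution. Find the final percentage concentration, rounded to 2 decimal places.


Solute in mixture 1 = 55% of 21 L = 21*55/100 = 231/20 L
Solute in mixture 2 = 16% of 7 L = 7*16/100 = 28/25 L
Total solute = 231/20 + 28/25 = 1267/100 L
Total volume = 21 + 7 = 28 L
Final concentration = 1267/100/28 * 100 = 45.25%

45.25


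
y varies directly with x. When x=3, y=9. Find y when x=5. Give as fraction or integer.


Direct proportion: y = kx
Find k: k = 9/3 = 3
Compute y at x=5: y = 3 * 5
y = 15

15


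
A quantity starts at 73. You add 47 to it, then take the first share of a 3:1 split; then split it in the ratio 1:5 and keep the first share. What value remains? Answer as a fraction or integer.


Start with 73.
Step 1: Add 47: 73+47=120; split 3:1 first = 120*3/4 = 90
Step 2: Split 1:5, first share = 90 * 1/6 = 15
Final result = 15

15


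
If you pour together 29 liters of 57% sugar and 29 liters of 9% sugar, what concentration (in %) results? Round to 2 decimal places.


Solute in mixture 1 = 57% of 29 L = 29*57/100 = 1653/100 L
Solute in mixture 2 = 9% of 29 L = 29*9/100 = 261/100 L
Total solute = 1653/100 + 261/100 = 957/50 L
Total volume = 29 + 29 = 58 L
Final concentration = 957/50/58 * 100 = 33.00%

33.00


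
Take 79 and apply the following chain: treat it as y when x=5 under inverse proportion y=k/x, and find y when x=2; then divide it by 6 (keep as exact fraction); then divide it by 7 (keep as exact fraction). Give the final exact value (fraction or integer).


Start with 79.
Step 1: Inverse prop: k = (79)*5; new y = k/2 = 79*5/2 = 395/2
Step 2: Divide by 6: 395/2 / 6 = 395/12
Step 3: Divide by 7: 395/12 / 7 = 395/84
Final result = 395/84

395/84


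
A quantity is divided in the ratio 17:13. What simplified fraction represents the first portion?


Total parts = 17 + 13 = 30
First part fraction = 17/30
Simplify: 17/30 = 17/30

17/30


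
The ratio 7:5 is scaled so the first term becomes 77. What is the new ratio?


Original ratio: 7:5
First term target: 77
Scale factor = 77 / 7 = 11
Multiply second term: 5 * 11 = 55
Equivalent ratio = 77:55

77:55


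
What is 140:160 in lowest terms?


Find GCD(140, 160)
GCD = 20
Divide both by 20: 140/20 = 7, 160/20 = 8
Simplified ratio = 7:8

7:8


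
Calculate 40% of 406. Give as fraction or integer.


Compute 40% of 406
Convert percentage: 40% = 40/100
Multiply: 406 * 40/100
= 16240/100
= 812/5

812/5


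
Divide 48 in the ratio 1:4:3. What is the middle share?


Ratio = 1:4:3
Total parts = 1 + 4 + 3 = 8
Value per part = 48 / 8 = 6
First share = 1 * 6 = 6
Middle share = 4 * 6 = 24
Third share = 3 * 6 = 18

24


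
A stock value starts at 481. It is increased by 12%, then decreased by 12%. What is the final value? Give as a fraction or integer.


Start: 481
Step 1: increase by 12% => multiply by 112/100
  481 * 112/100 = 13468/25
Step 2: decrease by 12% => multiply by 88/100
  13468/25 * 88/100 = 296296/625
Final value = 296296/625

296296/625


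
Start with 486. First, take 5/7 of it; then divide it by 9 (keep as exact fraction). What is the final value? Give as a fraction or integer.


Start with 486.
Step 1: Take 5/7: 486 * 5/7 = 2430/7
Step 2: Divide by 9: 2430/7 / 9 = 270/7
Final result = 270/7

270/7


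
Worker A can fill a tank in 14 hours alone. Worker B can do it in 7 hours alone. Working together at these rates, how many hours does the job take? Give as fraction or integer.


Rate of A = 1/14 job per hour
Rate of B = 1/7 job per hour
Combined rate = 1/14 + 1/7
Find common denominator: (7 + 14)/(14*7) = 21/98
Combined rate = 3/14 job per hour
Time together = 1 / (3/14) = 14/3 hours

14/3


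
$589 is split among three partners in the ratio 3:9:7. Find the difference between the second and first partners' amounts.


Total parts = 3 + 9 + 7 = 19
Value per part = 589 / 19 = 31
Shares: 3*31=93, 9*31=279, 7*31=217
Second share = 279, first share = 93
Difference = |279 - 93| = 186

186


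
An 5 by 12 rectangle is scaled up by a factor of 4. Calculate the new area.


Original dimensions: 5 x 12
Enlargement factor = 4
New width = 5 * 4 = 20
New height = 12 * 4 = 48
New area = 20 * 48 = 960

960


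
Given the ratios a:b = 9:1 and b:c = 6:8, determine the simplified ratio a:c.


Given a:b = 9:1 and b:c = 6:8
Make b consistent. Multiply first ratio by 6: a:b = 54:6
Multiply second ratio by 1: b:c = 6:8
Now b = 6 in both, so a:b:c = 54:6:8
Therefore a:c = 54:8
Simplify by GCD: a:c = 27:4

27:4


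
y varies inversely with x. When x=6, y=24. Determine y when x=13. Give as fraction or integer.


Inverse proportion: y = k/x
Find k: k = 6 * 24 = 144
Compute y at x=13: y = 144/13
y = 144/13

144/13


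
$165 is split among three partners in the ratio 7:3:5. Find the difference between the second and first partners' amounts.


Total parts = 7 + 3 + 5 = 15
Value per part = 165 / 15 = 11
Shares: 7*11=77, 3*11=33, 5*11=55
Second share = 33, first share = 77
Difference = |33 - 77| = 44

44


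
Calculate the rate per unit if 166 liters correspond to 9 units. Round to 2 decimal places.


Total liters = 166
Number of units = 9
Unit rate = 166 / 9
= 18.44 liters per unit

18.44


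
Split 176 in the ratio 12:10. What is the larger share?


Total parts = 12 + 10 = 22
Value per part = 176 / 22 = 8
First share = 12 * 8 = 96
Second share = 10 * 8 = 80
Larger share = 96

96


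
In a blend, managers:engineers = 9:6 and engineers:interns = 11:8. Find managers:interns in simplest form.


Given a:b = 9:6 and b:c = 11:8
Make b consistent. Multiply first ratio by 11: a:b = 99:66
Multiply second ratio by 6: b:c = 66:48
Now b = 66 in both, so a:b:c = 99:66:48
Therefore a:c = 99:48
Simplify by GCD: a:c = 33:16

33:16


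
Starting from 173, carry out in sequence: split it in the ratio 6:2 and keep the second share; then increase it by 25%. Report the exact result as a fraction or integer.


Start with 173.
Step 1: Split 6:2, second share = 173 * 2/8 = 173/4
Step 2: Increase by 25%: 173/4 * 125/100 = 865/16
Final result = 865/16

865/16


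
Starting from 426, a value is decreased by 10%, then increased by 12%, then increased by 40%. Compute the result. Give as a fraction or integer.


Start: 426
Step 1: decrease by 10% => multiply by 90/100
  426 * 90/100 = 1917/5
Step 2: increase by 12% => multiply by 112/100
  1917/5 * 112/100 = 53676/125
Step 3: increase by 40% => multiply by 140/100
  53676/125 * 140/100 = 375732/625
Final value = 375732/625

375732/625


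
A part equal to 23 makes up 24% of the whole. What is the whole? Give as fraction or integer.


Given: 23 is 24% of the whole
Set up: 23 = 24/100 * whole
whole = 23 * 100 / 24
whole = 2300 / 24
whole = 575/6

575/6


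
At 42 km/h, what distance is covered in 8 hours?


Using distance = speed * time
Speed = 42 km/h
Time = 8 hours
Distance = 42 * 8
= 336 km

336


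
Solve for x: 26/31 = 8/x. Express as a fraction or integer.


Setting up: 26/31 = 8/x
Cross multiply: 26 * x = 31 * 8
26x = 248
x = 248/26
x = 124/13

124/13


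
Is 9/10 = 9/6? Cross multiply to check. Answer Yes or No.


Cross multiply to check 9/10 = 9/6
Left cross product: 9 * 6 = 54
Right cross product: 10 * 9 = 90
54 != 90
Not equal, so proportions differ => No

No


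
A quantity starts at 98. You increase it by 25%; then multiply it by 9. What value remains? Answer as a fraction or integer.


Start with 98.
Step 1: Increase by 25%: 98 * 125/100 = 245/2
Step 2: Multiply by 9: 245/2 * 9 = 2205/2
Final result = 2205/2

2205/2


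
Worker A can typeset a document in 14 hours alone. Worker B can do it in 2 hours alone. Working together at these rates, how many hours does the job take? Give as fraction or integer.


Rate of A = 1/14 job per hour
Rate of B = 1/2 job per hour
Combined rate = 1/14 + 1/2
Find common denominator: (2 + 14)/(14*2) = 16/28
Combined rate = 4/7 job per hour
Time together = 1 / (4/7) = 7/4 hours

7/4


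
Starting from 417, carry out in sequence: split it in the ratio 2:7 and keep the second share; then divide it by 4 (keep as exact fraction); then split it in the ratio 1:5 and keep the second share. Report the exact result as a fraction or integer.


Start with 417.
Step 1: Split 2:7, second share = 417 * 7/9 = 973/3
Step 2: Divide by 4: 973/3 / 4 = 973/12
Step 3: Split 1:5, second share = 973/12 * 5/6 = 4865/72
Final result = 4865/72

4865/72


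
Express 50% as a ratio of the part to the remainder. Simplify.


Part = 50%, Remainder = 50%
Ratio = 50:50
GCD(50, 50) = 50
Simplify: 1:1 = 1:1

1:1


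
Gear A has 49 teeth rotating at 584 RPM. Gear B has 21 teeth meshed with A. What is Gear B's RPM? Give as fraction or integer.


Gear ratio: teeth_A * RPM_A = teeth_B * RPM_B
49 * 584 = 21 * RPM_B
28616 = 21 * RPM_B
RPM_B = 28616 / 21
RPM_B = 4088/3

4088/3


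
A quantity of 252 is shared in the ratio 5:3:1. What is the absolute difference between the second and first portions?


Total parts = 5 + 3 + 1 = 9
Value per part = 252 / 9 = 28
Shares: 5*28=140, 3*28=84, 1*28=28
Second share = 84, first share = 140
Difference = |84 - 140| = 56

56


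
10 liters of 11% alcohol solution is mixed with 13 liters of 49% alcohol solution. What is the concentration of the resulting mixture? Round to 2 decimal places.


Solute in mixture 1 = 11% of 10 L = 10*11/100 = 11/10 L
Solute in mixture 2 = 49% of 13 L = 13*49/100 = 637/100 L
Total solute = 11/10 + 637/100 = 747/100 L
Total volume = 10 + 13 = 23 L
Final concentration = 747/100/23 * 100 = 32.48%

32.48


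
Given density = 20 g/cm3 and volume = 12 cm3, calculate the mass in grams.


Using mass = density * volume
Density = 20 g/cm3
Volume = 12 cm3
Mass = 20 * 12
= 240 g

240


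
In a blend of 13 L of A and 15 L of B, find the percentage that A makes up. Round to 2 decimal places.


Volume of A = 13 L
Volume of B = 15 L
Total volume = 13 + 15 = 28 L
Percentage of A = (13/28) * 100
= 46.43%

46.43


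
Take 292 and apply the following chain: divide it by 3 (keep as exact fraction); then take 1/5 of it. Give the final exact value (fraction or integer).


Start with 292.
Step 1: Divide by 3: 292 / 3 = 292/3
Step 2: Take 1/5: 292/3 * 1/5 = 292/15
Final result = 292/15

292/15


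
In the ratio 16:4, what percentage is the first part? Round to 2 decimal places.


Total parts = 16 + 4 = 20
First part fraction = 16/20
Percentage = (16/20) * 100
= 0.8 * 100
= 80.00%

80.00


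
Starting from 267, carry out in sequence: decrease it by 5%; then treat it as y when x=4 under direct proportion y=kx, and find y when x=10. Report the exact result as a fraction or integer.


Start with 267.
Step 1: Decrease by 5%: 267 * 95/100 = 5073/20
Step 2: Direct prop: k = (5073/20)/4; new y = k*10 = 5073/20*10/4 = 5073/8
Final result = 5073/8

5073/8


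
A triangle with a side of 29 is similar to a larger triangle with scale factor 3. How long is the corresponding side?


Similar triangles have proportional sides
Scale factor = 3
Smaller side = 29
Corresponding larger side = 29 * 3
= 87

87


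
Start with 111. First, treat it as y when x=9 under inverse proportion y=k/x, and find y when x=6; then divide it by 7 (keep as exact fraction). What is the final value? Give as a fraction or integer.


Start with 111.
Step 1: Inverse prop: k = (111)*9; new y = k/6 = 111*9/6 = 333/2
Step 2: Divide by 7: 333/2 / 7 = 333/14
Final result = 333/14

333/14


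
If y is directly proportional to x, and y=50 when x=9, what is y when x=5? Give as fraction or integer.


Direct proportion: y = kx
Find k: k = 50/9 = 50/9
Compute y at x=5: y = 50/9 * 5
y = 250/9

250/9


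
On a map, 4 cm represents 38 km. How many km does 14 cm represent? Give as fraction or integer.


Map scale: 4 cm = 38 km
Measured distance on map = 14 cm
Set up proportion: 14 * 38 / 4
= 532 / 4
= 133 km

133


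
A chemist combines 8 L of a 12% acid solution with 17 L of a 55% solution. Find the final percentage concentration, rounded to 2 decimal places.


Solute in mixture 1 = 12% of 8 L = 8*12/100 = 24/25 L
Solute in mixture 2 = 55% of 17 L = 17*55/100 = 187/20 L
Total solute = 24/25 + 187/20 = 1031/100 L
Total volume = 8 + 17 = 25 L
Final concentration = 1031/100/25 * 100 = 41.24%

41.24


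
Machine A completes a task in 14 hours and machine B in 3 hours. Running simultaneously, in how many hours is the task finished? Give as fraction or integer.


Rate of A = 1/14 job per hour
Rate of B = 1/3 job per hour
Combined rate = 1/14 + 1/3
Find common denominator: (3 + 14)/(14*3) = 17/42
Combined rate = 17/42 job per hour
Time together = 1 / (17/42) = 42/17 hours

42/17


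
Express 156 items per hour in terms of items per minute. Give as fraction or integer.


Converting from per hour to per minute
Rate = 156 items per hour
Divide by 60: 156/60
= 13/5 items per minute

13/5


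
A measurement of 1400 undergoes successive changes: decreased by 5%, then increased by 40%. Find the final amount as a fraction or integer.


Start: 1400
Step 1: decrease by 5% => multiply by 95/100
  1400 * 95/100 = 1330
Step 2: increase by 40% => multiply by 140/100
  1330 * 140/100 = 1862
Final value = 1862

1862


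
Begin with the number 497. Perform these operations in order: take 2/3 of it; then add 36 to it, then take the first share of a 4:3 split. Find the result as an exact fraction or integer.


Start with 497.
Step 1: Take 2/3: 497 * 2/3 = 994/3
Step 2: Add 36: 994/3+36=1102/3; split 4:3 first = 1102/3*4/7 = 4408/21
Final result = 4408/21

4408/21


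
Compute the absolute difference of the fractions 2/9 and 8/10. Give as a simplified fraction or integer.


Simplify: 2/9 = 2/9 and 8/10 = 4/5
Find common denominator: LCD = 45
Convert: 10/45 and 36/45
Difference = |10 - 36|/45 = 26/45
Simplified = 26/45

26/45


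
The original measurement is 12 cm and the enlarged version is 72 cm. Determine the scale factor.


Original length = 12 cm
Scaled length = 72 cm
Scale factor = 72 / 12
= 6

6


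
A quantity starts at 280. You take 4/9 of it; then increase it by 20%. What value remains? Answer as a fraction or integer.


Start with 280.
Step 1: Take 4/9: 280 * 4/9 = 1120/9
Step 2: Increase by 20%: 1120/9 * 120/100 = 448/3
Final result = 448/3

448/3


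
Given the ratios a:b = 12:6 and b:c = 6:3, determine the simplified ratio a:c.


Given a:b = 12:6 and b:c = 6:3
Make b consistent. Multiply first ratio by 6: a:b = 72:36
Multiply second ratio by 6: b:c = 36:18
Now b = 36 in both, so a:b:c = 72:36:18
Therefore a:c = 72:18
Simplify by GCD: a:c = 4:1

4:1


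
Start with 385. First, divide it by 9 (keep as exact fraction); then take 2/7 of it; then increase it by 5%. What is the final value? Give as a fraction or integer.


Start with 385.
Step 1: Divide by 9: 385 / 9 = 385/9
Step 2: Take 2/7: 385/9 * 2/7 = 110/9
Step 3: Increase by 5%: 110/9 * 105/100 = 77/6
Final result = 77/6

77/6


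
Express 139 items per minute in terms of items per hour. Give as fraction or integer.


Converting from per minute to per hour
Rate = 139 items per minute
Multiply by 60: 139 * 60
= 8340 items per hour

8340


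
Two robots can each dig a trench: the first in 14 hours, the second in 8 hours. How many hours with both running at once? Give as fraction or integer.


Rate of A = 1/14 job per hour
Rate of B = 1/8 job per hour
Combined rate = 1/14 + 1/8
Find common denominator: (8 + 14)/(14*8) = 22/112
Combined rate = 11/56 job per hour
Time together = 1 / (11/56) = 56/11 hours

56/11


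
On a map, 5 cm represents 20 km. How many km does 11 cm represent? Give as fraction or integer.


Map scale: 5 cm = 20 km
Measured distance on map = 11 cm
Set up proportion: 11 * 20 / 5
= 220 / 5
= 44 km

44


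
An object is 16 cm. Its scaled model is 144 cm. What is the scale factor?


Original length = 16 cm
Scaled length = 144 cm
Scale factor = 144 / 16
= 9

9


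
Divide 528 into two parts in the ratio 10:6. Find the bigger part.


Total parts = 10 + 6 = 16
Value per part = 528 / 16 = 33
First share = 10 * 33 = 330
Second share = 6 * 33 = 198
Larger share = 330

330


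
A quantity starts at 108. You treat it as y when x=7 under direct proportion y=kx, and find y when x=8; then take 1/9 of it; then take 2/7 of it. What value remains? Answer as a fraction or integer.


Start with 108.
Step 1: Direct prop: k = (108)/7; new y = k*8 = 108*8/7 = 864/7
Step 2: Take 1/9: 864/7 * 1/9 = 96/7
Step 3: Take 2/7: 96/7 * 2/7 = 192/49
Final result = 192/49

192/49


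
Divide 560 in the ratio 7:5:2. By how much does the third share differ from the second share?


Total parts = 7 + 5 + 2 = 14
Value per part = 560 / 14 = 40
Shares: 7*40=280, 5*40=200, 2*40=80
Third share = 80, second share = 200
Difference = |80 - 200| = 120

120


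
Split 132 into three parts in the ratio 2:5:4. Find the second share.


Ratio = 2:5:4
Total parts = 2 + 5 + 4 = 11
Value per part = 132 / 11 = 12
First share = 2 * 12 = 24
Middle share = 5 * 12 = 60
Third share = 4 * 12 = 48

60


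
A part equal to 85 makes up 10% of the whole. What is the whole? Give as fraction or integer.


Given: 85 is 10% of the whole
Set up: 85 = 10/100 * whole
whole = 85 * 100 / 10
whole = 8500 / 10
whole = 850

850


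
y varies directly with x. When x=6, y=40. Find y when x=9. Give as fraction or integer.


Direct proportion: y = kx
Find k: k = 40/6 = 20/3
Compute y at x=9: y = 20/3 * 9
y = 60

60


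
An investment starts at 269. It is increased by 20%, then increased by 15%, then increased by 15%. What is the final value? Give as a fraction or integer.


Start: 269
Step 1: increase by 20% => multiply by 120/100
  269 * 120/100 = 1614/5
Step 2: increase by 15% => multiply by 115/100
  1614/5 * 115/100 = 18561/50
Step 3: increase by 15% => multiply by 115/100
  18561/50 * 115/100 = 426903/1000
Final value = 426903/1000

426903/1000


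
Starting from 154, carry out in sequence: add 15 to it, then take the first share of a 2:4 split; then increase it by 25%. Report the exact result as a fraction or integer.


Start with 154.
Step 1: Add 15: 154+15=169; split 2:4 first = 169*2/6 = 169/3
Step 2: Increase by 25%: 169/3 * 125/100 = 845/12
Final result = 845/12

845/12


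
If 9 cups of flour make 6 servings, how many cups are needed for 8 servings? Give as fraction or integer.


Original: 9 cups for 6 servings
Target servings = 8
Scaling factor = 8/6
New amount = 9 * 8/6
= 72/6
= 12 cups

12


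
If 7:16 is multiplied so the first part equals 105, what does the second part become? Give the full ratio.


Original ratio: 7:16
First term target: 105
Scale factor = 105 / 7 = 15
Multiply second term: 16 * 15 = 240
Equivalent ratio = 105:240

105:240


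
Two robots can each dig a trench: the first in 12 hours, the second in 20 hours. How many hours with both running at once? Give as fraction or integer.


Rate of A = 1/12 job per hour
Rate of B = 1/20 job per hour
Combined rate = 1/12 + 1/20
Find common denominator: (20 + 12)/(12*20) = 32/240
Combined rate = 2/15 job per hour
Time together = 1 / (2/15) = 15/2 hours

15/2


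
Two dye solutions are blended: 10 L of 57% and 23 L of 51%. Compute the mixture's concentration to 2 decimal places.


Solute in mixture 1 = 57% of 10 L = 10*57/100 = 57/10 L
Solute in mixture 2 = 51% of 23 L = 23*51/100 = 1173/100 L
Total solute = 57/10 + 1173/100 = 1743/100 L
Total volume = 10 + 23 = 33 L
Final concentration = 1743/100/33 * 100 = 52.82%

52.82


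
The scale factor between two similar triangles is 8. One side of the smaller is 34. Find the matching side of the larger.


Similar triangles have proportional sides
Scale factor = 8
Smaller side = 34
Corresponding larger side = 34 * 8
= 272

272


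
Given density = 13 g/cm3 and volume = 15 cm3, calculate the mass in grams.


Using mass = density * volume
Density = 13 g/cm3
Volume = 15 cm3
Mass = 13 * 15
= 195 g

195


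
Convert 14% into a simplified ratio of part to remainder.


Part = 14%, Remainder = 86%
Ratio = 14:86
GCD(14, 86) = 2
Simplify: 7:43 = 7:43

7:43


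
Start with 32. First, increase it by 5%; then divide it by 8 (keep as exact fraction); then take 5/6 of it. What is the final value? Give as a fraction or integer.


Start with 32.
Step 1: Increase by 5%: 32 * 105/100 = 168/5
Step 2: Divide by 8: 168/5 / 8 = 21/5
Step 3: Take 5/6: 21/5 * 5/6 = 7/2
Final result = 7/2

7/2


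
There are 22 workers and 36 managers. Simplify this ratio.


Find GCD(22, 36)
GCD = 2
Divide both by 2: 22/2 = 11, 36/2 = 18
Simplified ratio = 11:18

11:18


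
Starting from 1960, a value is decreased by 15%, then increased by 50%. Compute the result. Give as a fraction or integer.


Start: 1960
Step 1: decrease by 15% => multiply by 85/100
  1960 * 85/100 = 1666
Step 2: increase by 50% => multiply by 150/100
  1666 * 150/100 = 2499
Final value = 2499

2499


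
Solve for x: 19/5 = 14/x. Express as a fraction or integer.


Setting up: 19/5 = 14/x
Cross multiply: 19 * x = 5 * 14
19x = 70
x = 70/19
x = 70/19

70/19


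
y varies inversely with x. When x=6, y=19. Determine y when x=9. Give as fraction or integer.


Inverse proportion: y = k/x
Find k: k = 6 * 19 = 114
Compute y at x=9: y = 114/9
y = 38/3

38/3


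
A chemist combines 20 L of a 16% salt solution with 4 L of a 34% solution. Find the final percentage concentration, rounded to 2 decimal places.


Solute in mixture 1 = 16% of 20 L = 20*16/100 = 16/5 L
Solute in mixture 2 = 34% of 4 L = 4*34/100 = 34/25 L
Total solute = 16/5 + 34/25 = 114/25 L
Total volume = 20 + 4 = 24 L
Final concentration = 114/25/24 * 100 = 19.00%

19.00


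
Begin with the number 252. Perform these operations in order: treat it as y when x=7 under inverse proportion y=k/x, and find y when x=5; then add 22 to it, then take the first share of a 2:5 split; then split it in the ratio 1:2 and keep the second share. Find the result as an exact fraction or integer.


Start with 252.
Step 1: Inverse prop: k = (252)*7; new y = k/5 = 252*7/5 = 1764/5
Step 2: Add 22: 1764/5+22=1874/5; split 2:5 first = 1874/5*2/7 = 3748/35
Step 3: Split 1:2, second share = 3748/35 * 2/3 = 7496/105
Final result = 7496/105

7496/105


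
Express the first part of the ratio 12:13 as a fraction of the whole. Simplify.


Total parts = 12 + 13 = 25
First part fraction = 12/25
Simplify: 12/25 = 12/25

12/25


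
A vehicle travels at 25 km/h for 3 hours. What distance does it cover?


Using distance = speed * time
Speed = 25 km/h
Time = 3 hours
Distance = 25 * 3
= 75 km

75


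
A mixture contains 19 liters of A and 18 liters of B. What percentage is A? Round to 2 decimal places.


Volume of A = 19 L
Volume of B = 18 L
Total volume = 19 + 18 = 37 L
Percentage of A = (19/37) * 100
= 51.35%

51.35


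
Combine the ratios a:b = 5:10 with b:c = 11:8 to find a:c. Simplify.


Given a:b = 5:10 and b:c = 11:8
Make b consistent. Multiply first ratio by 11: a:b = 55:110
Multiply second ratio by 10: b:c = 110:80
Now b = 110 in both, so a:b:c = 55:110:80
Therefore a:c = 55:80
Simplify by GCD: a:c = 11:16

11:16
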